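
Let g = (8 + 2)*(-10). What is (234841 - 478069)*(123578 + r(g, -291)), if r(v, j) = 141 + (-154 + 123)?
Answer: -30084384864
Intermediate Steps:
g = -100 (g = 10*(-10) = -100)
r(v, j) = 110 (r(v, j) = 141 - 31 = 110)
(234841 - 478069)*(123578 + r(g, -291)) = (234841 - 478069)*(123578 + 110) = -243228*123688 = -30084384864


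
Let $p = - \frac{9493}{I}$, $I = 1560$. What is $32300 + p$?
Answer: $\frac{50378507}{1560} \approx 32294.0$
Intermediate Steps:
$p = - \frac{9493}{1560} \approx -6.0853$
$32300 + p = 32300 - \frac{9493}{1560} = \frac{50378507}{1560}$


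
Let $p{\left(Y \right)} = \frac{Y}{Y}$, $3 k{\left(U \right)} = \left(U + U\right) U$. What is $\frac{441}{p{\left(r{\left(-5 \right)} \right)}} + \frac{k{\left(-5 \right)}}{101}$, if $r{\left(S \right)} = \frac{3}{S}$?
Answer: $\frac{133673}{303} \approx 441.17$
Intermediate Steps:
$k{\left(U \right)} = \frac{2 U^{2}}{3}$ ($k{\left(U \right)} = \frac{\left(U + U\right) U}{3} = \frac{2 U U}{3} = \frac{2 U^{2}}{3}$)
$p{\left(Y \right)} = 1$
$\frac{441}{p{\left(r{\left(-5 \right)} \right)}} + \frac{k{\left(-5 \right)}}{101} = \frac{441}{1} + \frac{\frac{2}{3} \left(-5\right)^{2}}{101} = 441 \cdot 1 + \frac{2}{3} \cdot 25 \cdot \frac{1}{101} = 441 + \frac{50}{3} \cdot \frac{1}{101} = 441 + \frac{50}{303} = \frac{133673}{303}$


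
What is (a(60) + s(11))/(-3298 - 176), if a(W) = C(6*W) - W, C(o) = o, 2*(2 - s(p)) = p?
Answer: -593/6948 ≈ -0.085348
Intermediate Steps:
s(p) = 2 - p/2
a(W) = 5*W (a(W) = 6*W - W = 5*W)
(a(60) + s(11))/(-3298 - 176) = (5*60 + (2 - ½*11))/(-3298 - 176) = (300 + (2 - 11/2))/(-3474) = (300 - 7/2)*(-1/3474) = (593/2)*(-1/3474) = -593/6948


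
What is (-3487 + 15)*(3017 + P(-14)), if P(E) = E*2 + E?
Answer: -10329200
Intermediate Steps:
P(E) = 3*E (P(E) = 2*E + E = 3*E)
(-3487 + 15)*(3017 + P(-14)) = (-3487 + 15)*(3017 + 3*(-14)) = -3472*(3017 - 42) = -3472*2975 = -10329200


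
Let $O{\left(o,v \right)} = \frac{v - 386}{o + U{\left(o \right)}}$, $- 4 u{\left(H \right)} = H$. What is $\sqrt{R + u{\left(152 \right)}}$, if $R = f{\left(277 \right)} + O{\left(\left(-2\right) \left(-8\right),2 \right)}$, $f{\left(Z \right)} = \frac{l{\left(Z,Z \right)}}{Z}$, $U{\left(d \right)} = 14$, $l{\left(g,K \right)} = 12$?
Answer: $\frac{i \sqrt{97362730}}{1385} \approx 7.1244 i$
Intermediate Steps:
$u{\left(H \right)} = - \frac{H}{4}$
$f{\left(Z \right)} = \frac{12}{Z}$
$O{\left(o,v \right)} = \frac{-386 + v}{14 + o}$ ($O{\left(o,v \right)} = \frac{v - 386}{o + 14} = \frac{-386 + v}{14 + o}$)
$R = - \frac{17668}{1385}$ ($R = \frac{12}{277} + \frac{-386 + 2}{14 - -16} = 12 \cdot \frac{1}{277} + \frac{1}{14 + 16} \left(-384\right) = \frac{12}{277} + \frac{1}{30} \left(-384\right) = \frac{12}{277} - \frac{64}{5} = - \frac{17668}{1385} \approx -12.757$)
$\sqrt{R + u{\left(152 \right)}} = \sqrt{- \frac{17668}{1385} - 38} = \sqrt{- \frac{70298}{1385}} = \frac{i \sqrt{97362730}}{1385}$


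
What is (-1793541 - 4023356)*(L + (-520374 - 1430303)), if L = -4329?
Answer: 11372068536382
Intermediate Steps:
(-1793541 - 4023356)*(L + (-520374 - 1430303)) = (-1793541 - 4023356)*(-4329 + (-520374 - 1430303)) = -5816897*(-4329 - 1950677) = -5816897*(-1955006) = 11372068536382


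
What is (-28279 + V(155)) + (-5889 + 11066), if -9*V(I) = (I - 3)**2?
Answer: -231022/9 ≈ -25669.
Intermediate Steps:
V(I) = -(-3 + I)**2/9 (V(I) = -(I - 3)**2/9 = -(-3 + I)**2/9)
(-28279 + V(155)) + (-5889 + 11066) = (-28279 - (-3 + 155)**2/9) + (-5889 + 11066) = (-28279 - 1/9*152**2) + 5177 = (-28279 - 1/9*23104) + 5177 = (-28279 - 23104/9) + 5177 = -277615/9 + 5177 = -231022/9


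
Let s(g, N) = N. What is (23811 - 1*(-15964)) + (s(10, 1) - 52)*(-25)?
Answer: 41050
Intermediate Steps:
(23811 - 1*(-15964)) + (s(10, 1) - 52)*(-25) = (23811 - 1*(-15964)) + (1 - 52)*(-25) = (23811 + 15964) - 51*(-25) = 39775 + 1275 = 41050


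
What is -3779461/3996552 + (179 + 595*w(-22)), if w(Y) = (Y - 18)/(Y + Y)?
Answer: 4515303031/6280296 ≈ 718.96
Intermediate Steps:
w(Y) = (-18 + Y)/(2*Y) (w(Y) = (-18 + Y)/((2*Y)) = (-18 + Y)*(1/(2*Y)) = (-18 + Y)/(2*Y))
-3779461/3996552 + (179 + 595*w(-22)) = -3779461/3996552 + (179 + 595*((1/2)*(-18 - 22)/(-22))) = -3779461*1/3996552 + (179 + 595*((1/2)*(-1/22)*(-40))) = -539923/570936 + (179 + 595*(10/11)) = -539923/570936 + (179 + 5950/11) = -539923/570936 + 7919/11 = 4515303031/6280296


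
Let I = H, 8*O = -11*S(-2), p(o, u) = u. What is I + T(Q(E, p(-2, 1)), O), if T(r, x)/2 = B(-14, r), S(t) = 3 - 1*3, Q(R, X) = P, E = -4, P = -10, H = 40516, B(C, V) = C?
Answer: 40488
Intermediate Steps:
Q(R, X) = -10
S(t) = 0 (S(t) = 3 - 3 = 0)
O = 0 (O = (-11*0)/8 = (⅛)*0 = 0)
T(r, x) = -28 (T(r, x) = 2*(-14) = -28)
I = 40516
I + T(Q(E, p(-2, 1)), O) = 40516 - 28 = 40488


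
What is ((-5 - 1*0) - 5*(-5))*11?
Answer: 220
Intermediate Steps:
((-5 - 1*0) - 5*(-5))*11 = ((-5 + 0) + 25)*11 = (-5 + 25)*11 = 20*11 = 220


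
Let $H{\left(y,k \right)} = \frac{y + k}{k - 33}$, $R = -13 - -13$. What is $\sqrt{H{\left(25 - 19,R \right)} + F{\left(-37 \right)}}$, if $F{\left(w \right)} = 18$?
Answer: $\frac{14 \sqrt{11}}{11} \approx 4.2212$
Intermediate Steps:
$R = 0$ ($R = -13 + 13 = 0$)
$H{\left(y,k \right)} = \frac{k + y}{-33 + k}$
$\sqrt{H{\left(25 - 19,R \right)} + F{\left(-37 \right)}} = \sqrt{\frac{0 + \left(25 - 19\right)}{-33 + 0} + 18} = \sqrt{\frac{0 + 6}{-33} + 18} = \sqrt{\left(- \frac{1}{33}\right) 6 + 18} = \sqrt{- \frac{2}{11} + 18} = \sqrt{\frac{196}{11}} = \frac{14 \sqrt{11}}{11}$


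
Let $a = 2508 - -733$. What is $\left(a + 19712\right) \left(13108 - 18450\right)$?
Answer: $-122614926$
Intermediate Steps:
$a = 3241$ ($a = 2508 + 733 = 3241$)
$\left(a + 19712\right) \left(13108 - 18450\right) = \left(3241 + 19712\right) \left(13108 - 18450\right) = 22953 \left(-5342\right) = -122614926$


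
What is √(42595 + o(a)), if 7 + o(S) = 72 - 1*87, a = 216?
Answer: √42573 ≈ 206.33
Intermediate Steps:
o(S) = -22 (o(S) = -7 + (72 - 1*87) = -7 + (72 - 87) = -7 - 15 = -22)
√(42595 + o(a)) = √(42595 - 22) = √42573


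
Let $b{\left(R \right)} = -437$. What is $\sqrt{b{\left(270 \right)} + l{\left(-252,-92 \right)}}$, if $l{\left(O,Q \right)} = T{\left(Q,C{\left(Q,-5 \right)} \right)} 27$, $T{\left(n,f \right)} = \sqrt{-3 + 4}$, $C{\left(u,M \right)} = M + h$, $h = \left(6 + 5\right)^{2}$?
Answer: $i \sqrt{410} \approx 20.248 i$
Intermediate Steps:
$h = 121$ ($h = 11^{2} = 121$)
$C{\left(u,M \right)} = 121 + M$ ($C{\left(u,M \right)} = M + 121 = 121 + M$)
$T{\left(n,f \right)} = 1$ ($T{\left(n,f \right)} = \sqrt{1} = 1$)
$l{\left(O,Q \right)} = 27$ ($l{\left(O,Q \right)} = 1 \cdot 27 = 27$)
$\sqrt{b{\left(270 \right)} + l{\left(-252,-92 \right)}} = \sqrt{-437 + 27} = \sqrt{-410} = i \sqrt{410}$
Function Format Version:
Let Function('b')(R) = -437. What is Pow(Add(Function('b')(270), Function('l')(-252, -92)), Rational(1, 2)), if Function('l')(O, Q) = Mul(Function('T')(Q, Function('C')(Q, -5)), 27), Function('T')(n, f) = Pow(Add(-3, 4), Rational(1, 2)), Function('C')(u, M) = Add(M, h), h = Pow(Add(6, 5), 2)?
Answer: Mul(I, Pow(410, Rational(1, 2))) ≈ Mul(20.248, I)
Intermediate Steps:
h = 121 (h = Pow(11, 2) = 121)
Function('C')(u, M) = Add(121, M) (Function('C')(u, M) = Add(M, 121) = Add(121, M))
Function('T')(n, f) = 1 (Function('T')(n, f) = Pow(1, Rational(1, 2)) = 1)
Function('l')(O, Q) = 27 (Function('l')(O, Q) = Mul(1, 27) = 27)
Pow(Add(Function('b')(270), Function('l')(-252, -92)), Rational(1, 2)) = Pow(Add(-437, 27), Rational(1, 2)) = Pow(-410, Rational(1, 2)) = Mul(I, Pow(410, Rational(1, 2)))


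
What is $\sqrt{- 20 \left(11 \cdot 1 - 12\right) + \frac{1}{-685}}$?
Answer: $\frac{\sqrt{9383815}}{685} \approx 4.472$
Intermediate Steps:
$\sqrt{- 20 \left(11 \cdot 1 - 12\right) + \frac{1}{-685}} = \sqrt{- 20 \left(11 - 12\right) - \frac{1}{685}} = \sqrt{\left(-20\right) \left(-1\right) - \frac{1}{685}} = \sqrt{20 - \frac{1}{685}} = \sqrt{\frac{13699}{685}} = \frac{\sqrt{9383815}}{685}$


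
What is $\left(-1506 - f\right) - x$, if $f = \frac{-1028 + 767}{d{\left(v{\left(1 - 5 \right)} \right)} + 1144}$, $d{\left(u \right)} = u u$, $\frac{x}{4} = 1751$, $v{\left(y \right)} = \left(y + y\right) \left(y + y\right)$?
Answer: $- \frac{44592139}{5240} \approx -8510.0$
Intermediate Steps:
$v{\left(y \right)} = 4 y^{2}$ ($v{\left(y \right)} = 2 y 2 y = 4 y^{2}$)
$x = 7004$ ($x = 4 \cdot 1751 = 7004$)
$d{\left(u \right)} = u^{2}$
$f = - \frac{261}{5240}$ ($f = \frac{-1028 + 767}{\left(4 \left(1 - 5\right)^{2}\right)^{2} + 1144} = - \frac{261}{\left(4 \left(1 - 5\right)^{2}\right)^{2} + 1144} = - \frac{261}{\left(4 \left(-4\right)^{2}\right)^{2} + 1144} = - \frac{261}{\left(4 \cdot 16\right)^{2} + 1144} = - \frac{261}{64^{2} + 1144} = - \frac{261}{4096 + 1144} = - \frac{261}{5240} \approx -0.049809$)
$\left(-1506 - f\right) - x = \left(-1506 - - \frac{261}{5240}\right) - 7004 = \left(-1506 + \frac{261}{5240}\right) - 7004 = - \frac{7891179}{5240} - 7004 = - \frac{44592139}{5240}$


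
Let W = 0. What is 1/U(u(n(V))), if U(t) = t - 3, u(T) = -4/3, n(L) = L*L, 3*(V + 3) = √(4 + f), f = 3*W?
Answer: -3/13 ≈ -0.23077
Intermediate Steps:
f = 0 (f = 3*0 = 0)
V = -7/3 (V = -3 + √(4 + 0)/3 = -3 + √4/3 = -3 + (⅓)*2 = -3 + ⅔ = -7/3 ≈ -2.3333)
n(L) = L²
u(T) = -4/3 (u(T) = -4*⅓ = -4/3)
U(t) = -3 + t
1/U(u(n(V))) = 1/(-3 - 4/3) = 1/(-13/3) = -3/13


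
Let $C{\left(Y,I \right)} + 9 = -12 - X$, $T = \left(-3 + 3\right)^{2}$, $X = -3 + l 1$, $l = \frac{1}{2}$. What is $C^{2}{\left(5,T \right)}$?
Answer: $\frac{1369}{4} \approx 342.25$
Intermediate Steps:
$l = \frac{1}{2} \approx 0.5$
$X = - \frac{5}{2}$ ($X = -3 + \frac{1}{2} \cdot 1 = -3 + \frac{1}{2} = - \frac{5}{2} \approx -2.5$)
$T = 0$ ($T = 0^{2} = 0$)
$C{\left(Y,I \right)} = - \frac{37}{2}$ ($C{\left(Y,I \right)} = -9 - \frac{19}{2} = - \frac{37}{2}$)
$C^{2}{\left(5,T \right)} = \left(- \frac{37}{2}\right)^{2} = \frac{1369}{4}$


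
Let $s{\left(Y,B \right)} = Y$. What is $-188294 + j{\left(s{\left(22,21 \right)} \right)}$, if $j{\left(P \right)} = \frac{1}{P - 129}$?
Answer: $- \frac{20147459}{107} \approx -1.8829 \cdot 10^{5}$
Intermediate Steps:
$j{\left(P \right)} = \frac{1}{-129 + P}$
$-188294 + j{\left(s{\left(22,21 \right)} \right)} = -188294 + \frac{1}{-129 + 22} = -188294 + \frac{1}{-107} = -188294 - \frac{1}{107} = - \frac{20147459}{107}$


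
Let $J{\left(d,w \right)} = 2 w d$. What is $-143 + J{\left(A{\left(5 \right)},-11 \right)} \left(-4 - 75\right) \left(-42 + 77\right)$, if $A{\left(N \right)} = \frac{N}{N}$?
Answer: $60687$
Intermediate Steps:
$A{\left(N \right)} = 1$
$J{\left(d,w \right)} = 2 d w$
$-143 + J{\left(A{\left(5 \right)},-11 \right)} \left(-4 - 75\right) \left(-42 + 77\right) = -143 + 2 \cdot 1 \left(-11\right) \left(-4 - 75\right) \left(-42 + 77\right) = -143 - 22 \left(\left(-79\right) 35\right) = -143 - -60830 = -143 + 60830 = 60687$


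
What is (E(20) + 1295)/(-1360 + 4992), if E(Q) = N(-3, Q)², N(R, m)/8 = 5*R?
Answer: 15695/3632 ≈ 4.3213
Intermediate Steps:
N(R, m) = 40*R (N(R, m) = 8*(5*R) = 40*R)
E(Q) = 14400 (E(Q) = (40*(-3))² = (-120)² = 14400)
(E(20) + 1295)/(-1360 + 4992) = (14400 + 1295)/(-1360 + 4992) = 15695/3632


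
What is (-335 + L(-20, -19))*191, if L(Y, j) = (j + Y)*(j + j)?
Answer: 219077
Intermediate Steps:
L(Y, j) = 2*j*(Y + j) (L(Y, j) = (Y + j)*(2*j) = 2*j*(Y + j))
(-335 + L(-20, -19))*191 = (-335 + 2*(-19)*(-20 - 19))*191 = (-335 + 2*(-19)*(-39))*191 = (-335 + 1482)*191 = 1147*191 = 219077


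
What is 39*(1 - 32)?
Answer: -1209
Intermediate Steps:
39*(1 - 32) = 39*(-31) = -1209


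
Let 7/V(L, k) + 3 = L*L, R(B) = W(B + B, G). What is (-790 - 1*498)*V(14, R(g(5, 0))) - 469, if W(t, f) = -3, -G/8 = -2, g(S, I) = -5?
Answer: -99533/193 ≈ -515.71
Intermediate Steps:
G = 16 (G = -8*(-2) = 16)
R(B) = -3
V(L, k) = 7/(-3 + L²) (V(L, k) = 7/(-3 + L*L) = 7/(-3 + L²))
(-790 - 1*498)*V(14, R(g(5, 0))) - 469 = (-790 - 1*498)*(7/(-3 + 14²)) - 469 = (-790 - 498)*(7/(-3 + 196)) - 469 = -9016/193 - 469 = -99533/193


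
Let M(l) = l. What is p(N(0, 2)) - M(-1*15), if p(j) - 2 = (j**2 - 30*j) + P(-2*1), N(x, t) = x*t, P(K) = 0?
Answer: 17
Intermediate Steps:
N(x, t) = t*x
p(j) = 2 + j**2 - 30*j (p(j) = 2 + ((j**2 - 30*j) + 0) = 2 + (j**2 - 30*j) = 2 + j**2 - 30*j)
p(N(0, 2)) - M(-1*15) = (2 + (2*0)**2 - 60*0) - (-1)*15 = (2 + 0**2 - 30*0) - 1*(-15) = (2 + 0 + 0) + 15 = 2 + 15 = 17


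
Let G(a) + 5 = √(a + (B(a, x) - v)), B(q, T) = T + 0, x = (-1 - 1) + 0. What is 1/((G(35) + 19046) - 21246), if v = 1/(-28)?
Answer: -12348/27227155 - 2*√259/27227155 ≈ -0.00045470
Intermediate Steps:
x = -2 (x = -2 + 0 = -2)
B(q, T) = T
v = -1/28 ≈ -0.035714
G(a) = -5 + √(-55/28 + a) (G(a) = -5 + √(a + (-2 - 1*(-1/28))) = -5 + √(a + (-2 + 1/28)) = -5 + √(a - 55/28) = -5 + √(-55/28 + a))
1/((G(35) + 19046) - 21246) = 1/(((-5 + √(-385 + 196*35)/14) + 19046) - 21246) = 1/(((-5 + √(-385 + 6860)/14) + 19046) - 21246) = 1/(((-5 + √6475/14) + 19046) - 21246) = 1/(((-5 + (5*√259)/14) + 19046) - 21246) = 1/(((-5 + 5*√259/14) + 19046) - 21246) = 1/((19041 + 5*√259/14) - 21246) = 1/(-2205 + 5*√259/14)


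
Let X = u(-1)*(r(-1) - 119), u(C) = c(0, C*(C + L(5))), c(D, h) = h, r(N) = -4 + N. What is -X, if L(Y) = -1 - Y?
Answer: 868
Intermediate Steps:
u(C) = C*(-6 + C) (u(C) = C*(C + (-1 - 1*5)) = C*(C + (-1 - 5)) = C*(C - 6) = C*(-6 + C))
X = -868 (X = (-(-6 - 1))*((-4 - 1) - 119) = (-1*(-7))*(-5 - 119) = 7*(-124) = -868)
-X = -1*(-868) = 868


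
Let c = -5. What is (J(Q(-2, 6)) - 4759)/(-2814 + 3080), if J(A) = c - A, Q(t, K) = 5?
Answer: -251/14 ≈ -17.929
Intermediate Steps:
J(A) = -5 - A
(J(Q(-2, 6)) - 4759)/(-2814 + 3080) = ((-5 - 1*5) - 4759)/(-2814 + 3080) = ((-5 - 5) - 4759)/266 = (-10 - 4759)*(1/266) = -4769*1/266 = -251/14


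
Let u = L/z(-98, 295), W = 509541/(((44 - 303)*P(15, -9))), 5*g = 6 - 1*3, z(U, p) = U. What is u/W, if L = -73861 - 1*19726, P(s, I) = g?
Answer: -3462719/11889290 ≈ -0.29125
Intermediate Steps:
g = 3/5 (g = (6 - 1*3)/5 = (6 - 3)/5 = (1/5)*3 = 3/5 ≈ 0.60000)
P(s, I) = 3/5
W = -849235/259 (W = 509541/(((44 - 303)*(3/5))) = 509541/((-259*3/5)) = 509541/(-777/5) = 509541*(-5/777) = -849235/259 ≈ -3278.9)
L = -93587 (L = -73861 - 19726 = -93587)
u = 93587/98 (u = -93587/(-98) = -93587*(-1/98) = 93587/98 ≈ 954.97)
u/W = 93587/(98*(-849235/259)) = (93587/98)*(-259/849235) = -3462719/11889290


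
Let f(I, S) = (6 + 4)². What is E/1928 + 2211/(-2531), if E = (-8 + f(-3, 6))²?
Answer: 2144947/609971 ≈ 3.5165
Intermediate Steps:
f(I, S) = 100 (f(I, S) = 10² = 100)
E = 8464 (E = (-8 + 100)² = 92² = 8464)
E/1928 + 2211/(-2531) = 8464/1928 + 2211/(-2531) = 8464*(1/1928) + 2211*(-1/2531) = 1058/241 - 2211/2531 = 2144947/609971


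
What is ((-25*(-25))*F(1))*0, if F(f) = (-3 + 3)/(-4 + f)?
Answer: 0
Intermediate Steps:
F(f) = 0 (F(f) = 0/(-4 + f) = 0)
((-25*(-25))*F(1))*0 = (-25*(-25)*0)*0 = (625*0)*0 = 0*0 = 0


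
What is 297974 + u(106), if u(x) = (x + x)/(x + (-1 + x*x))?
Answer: 3379323346/11341 ≈ 2.9797e+5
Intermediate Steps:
u(x) = 2*x/(-1 + x + x**2) (u(x) = (2*x)/(x + (-1 + x**2)) = (2*x)/(-1 + x + x**2) = 2*x/(-1 + x + x**2))
297974 + u(106) = 297974 + 2*106/(-1 + 106 + 106**2) = 297974 + 2*106/(-1 + 106 + 11236) = 297974 + 2*106/11341 = 297974 + 2*106*(1/11341) = 297974 + 212/11341 = 3379323346/11341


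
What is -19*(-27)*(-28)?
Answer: -14364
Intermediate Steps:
-19*(-27)*(-28) = 513*(-28) = -14364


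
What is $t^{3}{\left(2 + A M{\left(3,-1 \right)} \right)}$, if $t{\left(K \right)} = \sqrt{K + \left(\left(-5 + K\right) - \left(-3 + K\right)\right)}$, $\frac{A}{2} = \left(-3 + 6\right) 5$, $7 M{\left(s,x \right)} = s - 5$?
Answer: $- \frac{120 i \sqrt{105}}{49} \approx - 25.095 i$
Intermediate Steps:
$M{\left(s,x \right)} = - \frac{5}{7} + \frac{s}{7}$ ($M{\left(s,x \right)} = \frac{s - 5}{7} = \frac{-5 + s}{7} = - \frac{5}{7} + \frac{s}{7}$)
$A = 30$ ($A = 2 \left(-3 + 6\right) 5 = 2 \cdot 3 \cdot 5 = 2 \cdot 15 = 30$)
$t{\left(K \right)} = \sqrt{-2 + K}$ ($t{\left(K \right)} = \sqrt{K - 2} = \sqrt{-2 + K}$)
$t^{3}{\left(2 + A M{\left(3,-1 \right)} \right)} = \left(\sqrt{-2 + \left(2 + 30 \left(- \frac{5}{7} + \frac{1}{7} \cdot 3\right)\right)}\right)^{3} = \left(\sqrt{-2 + \left(2 + 30 \left(- \frac{5}{7} + \frac{3}{7}\right)\right)}\right)^{3} = \left(\sqrt{-2 + \left(2 + 30 \left(- \frac{2}{7}\right)\right)}\right)^{3} = \left(\sqrt{-2 + \left(2 - \frac{60}{7}\right)}\right)^{3} = \left(\sqrt{-2 - \frac{46}{7}}\right)^{3} = \left(\sqrt{- \frac{60}{7}}\right)^{3} = \left(\frac{2 i \sqrt{105}}{7}\right)^{3} = - \frac{120 i \sqrt{105}}{49}$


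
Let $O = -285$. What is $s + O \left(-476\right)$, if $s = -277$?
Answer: $135383$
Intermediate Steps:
$s + O \left(-476\right) = -277 - -135660 = -277 + 135660 = 135383$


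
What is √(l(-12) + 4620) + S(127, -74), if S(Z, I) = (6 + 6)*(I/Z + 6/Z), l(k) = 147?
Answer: -816/127 + √4767 ≈ 62.618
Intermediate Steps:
S(Z, I) = 72/Z + 12*I/Z (S(Z, I) = 12*(6/Z + I/Z) = 72/Z + 12*I/Z)
√(l(-12) + 4620) + S(127, -74) = √(147 + 4620) + 12*(6 - 74)/127 = √4767 + 12*(1/127)*(-68) = √4767 - 816/127 = -816/127 + √4767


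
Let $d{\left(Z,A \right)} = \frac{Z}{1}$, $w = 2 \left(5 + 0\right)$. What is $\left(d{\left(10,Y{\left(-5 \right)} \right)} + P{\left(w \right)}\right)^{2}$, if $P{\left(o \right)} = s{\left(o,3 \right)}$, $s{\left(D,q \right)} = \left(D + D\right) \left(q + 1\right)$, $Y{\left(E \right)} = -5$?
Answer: $8100$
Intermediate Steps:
$w = 10$ ($w = 2 \cdot 5 = 10$)
$s{\left(D,q \right)} = 2 D \left(1 + q\right)$
$P{\left(o \right)} = 8 o$ ($P{\left(o \right)} = 2 o \left(1 + 3\right) = 2 o 4 = 8 o$)
$d{\left(Z,A \right)} = Z$ ($d{\left(Z,A \right)} = Z 1 = Z$)
$\left(d{\left(10,Y{\left(-5 \right)} \right)} + P{\left(w \right)}\right)^{2} = \left(10 + 8 \cdot 10\right)^{2} = \left(10 + 80\right)^{2} = 90^{2} = 8100$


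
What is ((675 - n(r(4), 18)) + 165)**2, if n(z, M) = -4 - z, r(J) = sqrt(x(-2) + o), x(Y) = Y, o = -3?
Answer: (844 + I*sqrt(5))**2 ≈ 7.1233e+5 + 3775.0*I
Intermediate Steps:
r(J) = I*sqrt(5) (r(J) = sqrt(-2 - 3) = sqrt(-5) = I*sqrt(5))
((675 - n(r(4), 18)) + 165)**2 = ((675 - (-4 - I*sqrt(5))) + 165)**2 = ((675 + (4 + I*sqrt(5))) + 165)**2 = ((679 + I*sqrt(5)) + 165)**2 = (844 + I*sqrt(5))**2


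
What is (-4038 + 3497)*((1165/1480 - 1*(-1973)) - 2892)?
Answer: 147038931/296 ≈ 4.9675e+5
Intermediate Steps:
(-4038 + 3497)*((1165/1480 - 1*(-1973)) - 2892) = -541*((1165*(1/1480) + 1973) - 2892) = -541*((233/296 + 1973) - 2892) = -541*(584241/296 - 2892) = -541*(-271791/296) = 147038931/296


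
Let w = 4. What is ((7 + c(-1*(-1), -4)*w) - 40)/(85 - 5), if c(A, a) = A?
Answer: -29/80 ≈ -0.36250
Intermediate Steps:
((7 + c(-1*(-1), -4)*w) - 40)/(85 - 5) = ((7 - 1*(-1)*4) - 40)/(85 - 5) = ((7 + 1*4) - 40)/80 = ((7 + 4) - 40)*(1/80) = (11 - 40)*(1/80) = -29*1/80 = -29/80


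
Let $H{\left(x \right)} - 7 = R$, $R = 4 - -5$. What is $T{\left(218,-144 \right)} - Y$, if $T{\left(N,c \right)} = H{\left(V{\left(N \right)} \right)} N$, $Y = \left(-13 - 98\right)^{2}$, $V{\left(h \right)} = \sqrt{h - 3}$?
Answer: $-8833$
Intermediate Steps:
$V{\left(h \right)} = \sqrt{-3 + h}$
$R = 9$ ($R = 4 + 5 = 9$)
$Y = 12321$ ($Y = \left(-111\right)^{2} = 12321$)
$H{\left(x \right)} = 16$ ($H{\left(x \right)} = 7 + 9 = 16$)
$T{\left(N,c \right)} = 16 N$
$T{\left(218,-144 \right)} - Y = 16 \cdot 218 - 12321 = 3488 - 12321 = -8833$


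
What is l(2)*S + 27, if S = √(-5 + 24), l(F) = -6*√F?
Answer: 27 - 6*√38 ≈ -9.9865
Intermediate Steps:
S = √19 ≈ 4.3589
l(2)*S + 27 = (-6*√2)*√19 + 27 = -6*√38 + 27 = 27 - 6*√38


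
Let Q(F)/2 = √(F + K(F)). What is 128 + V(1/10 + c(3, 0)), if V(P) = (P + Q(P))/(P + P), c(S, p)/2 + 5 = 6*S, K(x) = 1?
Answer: 257/2 + √2710/261 ≈ 128.70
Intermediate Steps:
c(S, p) = -10 + 12*S (c(S, p) = -10 + 2*(6*S) = -10 + 12*S)
Q(F) = 2*√(1 + F) (Q(F) = 2*√(F + 1) = 2*√(1 + F))
V(P) = (P + 2*√(1 + P))/(2*P) (V(P) = (P + 2*√(1 + P))/(P + P) = (P + 2*√(1 + P))/((2*P)) = (P + 2*√(1 + P))*(1/(2*P)) = (P + 2*√(1 + P))/(2*P))
128 + V(1/10 + c(3, 0)) = 128 + (√(1 + (1/10 + (-10 + 12*3))) + (1/10 + (-10 + 12*3))/2)/(1/10 + (-10 + 12*3)) = 128 + (√(1 + (⅒ + (-10 + 36))) + (⅒ + (-10 + 36))/2)/(⅒ + (-10 + 36)) = 128 + (√(1 + (⅒ + 26)) + (⅒ + 26)/2)/(⅒ + 26) = 128 + (√(1 + 261/10) + (½)*(261/10))/(261/10) = 128 + 10*(√(271/10) + 261/20)/261 = 128 + 10*(√2710/10 + 261/20)/261 = 128 + 10*(261/20 + √2710/10)/261 = 128 + (½ + √2710/261) = 257/2 + √2710/261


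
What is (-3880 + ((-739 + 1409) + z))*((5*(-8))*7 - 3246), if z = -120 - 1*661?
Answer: 14072266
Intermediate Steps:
z = -781 (z = -120 - 661 = -781)
(-3880 + ((-739 + 1409) + z))*((5*(-8))*7 - 3246) = (-3880 + ((-739 + 1409) - 781))*((5*(-8))*7 - 3246) = (-3880 + (670 - 781))*(-40*7 - 3246) = (-3880 - 111)*(-280 - 3246) = -3991*(-3526) = 14072266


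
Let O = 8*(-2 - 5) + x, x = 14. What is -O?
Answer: 42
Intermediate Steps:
O = -42 (O = 8*(-2 - 5) + 14 = 8*(-7) + 14 = -56 + 14 = -42)
-O = -1*(-42) = 42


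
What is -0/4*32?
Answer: 0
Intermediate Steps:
-0/4*32 = -1*0*32 = 0*32 = 0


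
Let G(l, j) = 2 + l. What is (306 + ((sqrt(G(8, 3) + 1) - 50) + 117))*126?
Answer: 46998 + 126*sqrt(11) ≈ 47416.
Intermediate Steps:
(306 + ((sqrt(G(8, 3) + 1) - 50) + 117))*126 = (306 + ((sqrt((2 + 8) + 1) - 50) + 117))*126 = (306 + ((sqrt(10 + 1) - 50) + 117))*126 = (306 + ((sqrt(11) - 50) + 117))*126 = (306 + ((-50 + sqrt(11)) + 117))*126 = (306 + (67 + sqrt(11)))*126 = (373 + sqrt(11))*126 = 46998 + 126*sqrt(11)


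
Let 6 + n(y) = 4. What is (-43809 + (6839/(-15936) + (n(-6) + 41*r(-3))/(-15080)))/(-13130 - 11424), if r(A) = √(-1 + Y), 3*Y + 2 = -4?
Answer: 1316007209771/737586445440 + 41*I*√3/370274320 ≈ 1.7842 + 1.9179e-7*I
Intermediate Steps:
Y = -2 (Y = -⅔ + (⅓)*(-4) = -⅔ - 4/3 = -2)
n(y) = -2 (n(y) = -6 + 4 = -2)
r(A) = I*√3 (r(A) = √(-1 - 2) = √(-3) = I*√3)
(-43809 + (6839/(-15936) + (n(-6) + 41*r(-3))/(-15080)))/(-13130 - 11424) = (-43809 + (6839/(-15936) + (-2 + 41*(I*√3))/(-15080)))/(-13130 - 11424) = (-43809 + (6839*(-1/15936) + (-2 + 41*I*√3)*(-1/15080)))/(-24554) = (-43809 + (-6839/15936 + (1/7540 - 41*I*√3/15080)))*(-1/24554) = (-43809 + (-12887531/30039360 - 41*I*√3/15080))*(-1/24554) = (-1316007209771/30039360 - 41*I*√3/15080)*(-1/24554) = 1316007209771/737586445440 + 41*I*√3/370274320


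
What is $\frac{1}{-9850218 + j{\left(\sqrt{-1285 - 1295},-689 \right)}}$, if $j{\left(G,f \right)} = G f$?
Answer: $\frac{i}{2 \left(- 4925109 i + 689 \sqrt{645}\right)} \approx -1.0152 \cdot 10^{-7} + 3.6069 \cdot 10^{-10} i$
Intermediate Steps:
$\frac{1}{-9850218 + j{\left(\sqrt{-1285 - 1295},-689 \right)}} = \frac{1}{-9850218 + \sqrt{-1285 - 1295} \left(-689\right)} = \frac{1}{-9850218 + \sqrt{-2580} \left(-689\right)} = \frac{1}{-9850218 + 2 i \sqrt{645} \left(-689\right)} = \frac{1}{-9850218 - 1378 i \sqrt{645}}$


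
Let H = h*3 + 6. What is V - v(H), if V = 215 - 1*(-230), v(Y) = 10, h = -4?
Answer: 435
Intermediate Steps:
H = -6 (H = -4*3 + 6 = -12 + 6 = -6)
V = 445 (V = 215 + 230 = 445)
V - v(H) = 445 - 1*10 = 445 - 10 = 435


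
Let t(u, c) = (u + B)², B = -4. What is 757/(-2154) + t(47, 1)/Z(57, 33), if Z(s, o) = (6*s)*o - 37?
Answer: -4532747/24230346 ≈ -0.18707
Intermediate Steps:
t(u, c) = (-4 + u)² (t(u, c) = (u - 4)² = (-4 + u)²)
Z(s, o) = -37 + 6*o*s (Z(s, o) = 6*o*s - 37 = -37 + 6*o*s)
757/(-2154) + t(47, 1)/Z(57, 33) = 757/(-2154) + (-4 + 47)²/(-37 + 6*33*57) = 757*(-1/2154) + 43²/(-37 + 11286) = -757/2154 + 1849/11249 = -4532747/24230346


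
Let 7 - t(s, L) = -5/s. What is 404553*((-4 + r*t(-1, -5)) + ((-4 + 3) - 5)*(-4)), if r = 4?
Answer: 11327484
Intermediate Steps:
t(s, L) = 7 + 5/s (t(s, L) = 7 - (-5)/s = 7 + 5/s)
404553*((-4 + r*t(-1, -5)) + ((-4 + 3) - 5)*(-4)) = 404553*((-4 + 4*(7 + 5/(-1))) + ((-4 + 3) - 5)*(-4)) = 404553*((-4 + 4*(7 + 5*(-1))) + (-1 - 5)*(-4)) = 404553*((-4 + 4*(7 - 5)) - 6*(-4)) = 404553*((-4 + 4*2) + 24) = 404553*((-4 + 8) + 24) = 404553*(4 + 24) = 404553*28 = 11327484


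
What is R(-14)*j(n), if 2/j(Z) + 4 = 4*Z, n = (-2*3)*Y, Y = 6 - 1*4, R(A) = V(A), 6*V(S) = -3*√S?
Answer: I*√14/52 ≈ 0.071955*I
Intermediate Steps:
V(S) = -√S/2 (V(S) = (-3*√S)/6 = -√S/2)
R(A) = -√A/2
Y = 2 (Y = 6 - 4 = 2)
n = -12 (n = -2*3*2 = -6*2 = -12)
j(Z) = 2/(-4 + 4*Z)
R(-14)*j(n) = (-I*√14/2)*(1/(2*(-1 - 12))) = (-I*√14/2)*((½)/(-13)) = (-I*√14/2)*((½)*(-1/13)) = -I*√14/2*(-1/26) = I*√14/52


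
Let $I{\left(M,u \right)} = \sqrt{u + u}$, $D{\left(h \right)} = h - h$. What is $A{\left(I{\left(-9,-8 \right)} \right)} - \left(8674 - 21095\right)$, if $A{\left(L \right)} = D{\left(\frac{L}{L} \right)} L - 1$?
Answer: $12420$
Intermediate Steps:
$D{\left(h \right)} = 0$
$I{\left(M,u \right)} = \sqrt{2} \sqrt{u}$ ($I{\left(M,u \right)} = \sqrt{2 u} = \sqrt{2} \sqrt{u}$)
$A{\left(L \right)} = -1$ ($A{\left(L \right)} = 0 L - 1 = 0 - 1 = -1$)
$A{\left(I{\left(-9,-8 \right)} \right)} - \left(8674 - 21095\right) = -1 - \left(8674 - 21095\right) = -1 - -12421 = -1 + 12421 = 12420$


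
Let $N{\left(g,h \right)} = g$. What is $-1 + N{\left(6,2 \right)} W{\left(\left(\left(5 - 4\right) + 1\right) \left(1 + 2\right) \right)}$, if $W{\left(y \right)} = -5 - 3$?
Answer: $-49$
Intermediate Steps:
$W{\left(y \right)} = -8$
$-1 + N{\left(6,2 \right)} W{\left(\left(\left(5 - 4\right) + 1\right) \left(1 + 2\right) \right)} = -1 + 6 \left(-8\right) = -1 - 48 = -49$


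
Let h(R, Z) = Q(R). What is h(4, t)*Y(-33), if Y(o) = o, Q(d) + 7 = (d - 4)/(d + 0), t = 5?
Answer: 231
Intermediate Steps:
Q(d) = -7 + (-4 + d)/d (Q(d) = -7 + (d - 4)/(d + 0) = -7 + (-4 + d)/d)
h(R, Z) = -6 - 4/R
h(4, t)*Y(-33) = (-6 - 4/4)*(-33) = (-6 - 4*¼)*(-33) = (-6 - 1)*(-33) = -7*(-33) = 231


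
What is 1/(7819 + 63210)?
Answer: 1/71029 ≈ 1.4079e-5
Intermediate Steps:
1/(7819 + 63210) = 1/71029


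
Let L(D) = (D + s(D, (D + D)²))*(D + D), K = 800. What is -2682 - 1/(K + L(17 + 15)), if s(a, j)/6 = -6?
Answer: -1459009/544 ≈ -2682.0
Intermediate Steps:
s(a, j) = -36 (s(a, j) = 6*(-6) = -36)
L(D) = 2*D*(-36 + D) (L(D) = (D - 36)*(D + D) = (-36 + D)*(2*D) = 2*D*(-36 + D))
-2682 - 1/(K + L(17 + 15)) = -2682 - 1/(800 + 2*(17 + 15)*(-36 + (17 + 15))) = -2682 - 1/(800 + 2*32*(-36 + 32)) = -2682 - 1/(800 + 2*32*(-4)) = -2682 - 1/(800 - 256) = -2682 - 1/544 = -1459009/544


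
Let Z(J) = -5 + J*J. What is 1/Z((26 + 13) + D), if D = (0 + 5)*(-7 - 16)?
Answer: 1/5771 ≈ 0.00017328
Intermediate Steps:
D = -115 (D = 5*(-23) = -115)
Z(J) = -5 + J²
1/Z((26 + 13) + D) = 1/(-5 + ((26 + 13) - 115)²) = 1/(-5 + (39 - 115)²) = 1/(-5 + (-76)²) = 1/(-5 + 5776) = 1/5771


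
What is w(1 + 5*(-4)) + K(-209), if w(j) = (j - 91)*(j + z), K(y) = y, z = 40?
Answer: -2519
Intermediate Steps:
w(j) = (-91 + j)*(40 + j) (w(j) = (j - 91)*(j + 40) = (-91 + j)*(40 + j))
w(1 + 5*(-4)) + K(-209) = (-3640 + (1 + 5*(-4))² - 51*(1 + 5*(-4))) - 209 = (-3640 + (1 - 20)² - 51*(1 - 20)) - 209 = (-3640 + (-19)² - 51*(-19)) - 209 = (-3640 + 361 + 969) - 209 = -2310 - 209 = -2519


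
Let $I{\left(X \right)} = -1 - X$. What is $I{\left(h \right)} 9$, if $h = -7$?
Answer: $54$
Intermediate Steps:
$I{\left(h \right)} 9 = \left(-1 - -7\right) 9 = \left(-1 + 7\right) 9 = 6 \cdot 9 = 54$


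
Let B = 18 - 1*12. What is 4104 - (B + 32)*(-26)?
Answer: 5092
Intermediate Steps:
B = 6 (B = 18 - 12 = 6)
4104 - (B + 32)*(-26) = 4104 - (6 + 32)*(-26) = 4104 - 38*(-26) = 4104 - 1*(-988) = 4104 + 988 = 5092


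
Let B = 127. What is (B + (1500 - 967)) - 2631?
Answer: -1971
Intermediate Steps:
(B + (1500 - 967)) - 2631 = (127 + (1500 - 967)) - 2631 = (127 + 533) - 2631 = 660 - 2631 = -1971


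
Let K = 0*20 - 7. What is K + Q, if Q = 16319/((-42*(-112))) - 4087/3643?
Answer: -79731835/17136672 ≈ -4.6527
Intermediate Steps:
Q = 40224869/17136672 (Q = 16319/4704 - 4087*1/3643 = 16319*(1/4704) - 4087/3643 = 16319/4704 - 4087/3643 = 40224869/17136672 ≈ 2.3473)
K = -7 (K = 0 - 7 = -7)
K + Q = -7 + 40224869/17136672 = -79731835/17136672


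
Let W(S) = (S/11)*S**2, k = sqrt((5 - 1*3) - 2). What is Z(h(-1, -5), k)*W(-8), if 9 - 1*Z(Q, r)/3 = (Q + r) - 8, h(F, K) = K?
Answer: -3072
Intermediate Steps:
k = 0 (k = sqrt((5 - 3) - 2) = sqrt(2 - 2) = sqrt(0) = 0)
W(S) = S**3/11 (W(S) = (S*(1/11))*S**2 = (S/11)*S**2 = S**3/11)
Z(Q, r) = 51 - 3*Q - 3*r (Z(Q, r) = 27 - 3*((Q + r) - 8) = 27 - 3*(-8 + Q + r) = 27 + (24 - 3*Q - 3*r) = 51 - 3*Q - 3*r)
Z(h(-1, -5), k)*W(-8) = (51 - 3*(-5) - 3*0)*((1/11)*(-8)**3) = (51 + 15 + 0)*((1/11)*(-512)) = 66*(-512/11) = -3072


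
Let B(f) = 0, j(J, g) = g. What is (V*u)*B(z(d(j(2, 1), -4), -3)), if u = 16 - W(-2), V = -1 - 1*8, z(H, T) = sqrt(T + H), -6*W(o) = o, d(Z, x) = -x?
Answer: 0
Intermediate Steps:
W(o) = -o/6
z(H, T) = sqrt(H + T)
V = -9 (V = -1 - 8 = -9)
u = 47/3 (u = 16 - (-1)*(-2)/6 = 16 - 1*1/3 = 16 - 1/3 = 47/3 ≈ 15.667)
(V*u)*B(z(d(j(2, 1), -4), -3)) = -9*47/3*0 = -141*0 = 0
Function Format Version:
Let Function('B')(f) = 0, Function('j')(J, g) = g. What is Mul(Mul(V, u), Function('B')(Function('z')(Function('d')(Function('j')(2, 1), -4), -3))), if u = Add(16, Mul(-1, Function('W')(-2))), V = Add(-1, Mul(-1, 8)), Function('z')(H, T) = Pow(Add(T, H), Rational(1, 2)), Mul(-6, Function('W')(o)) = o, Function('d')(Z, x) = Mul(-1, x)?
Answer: 0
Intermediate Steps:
Function('W')(o) = Mul(Rational(-1, 6), o)
Function('z')(H, T) = Pow(Add(H, T), Rational(1, 2))
V = -9 (V = Add(-1, -8) = -9)
u = Rational(47, 3) (u = Add(16, Mul(-1, Mul(Rational(-1, 6), -2))) = Add(16, Mul(-1, Rational(1, 3))) = Add(16, Rational(-1, 3)) = Rational(47, 3) ≈ 15.667)
Mul(Mul(V, u), Function('B')(Function('z')(Function('d')(Function('j')(2, 1), -4), -3))) = Mul(Mul(-9, Rational(47, 3)), 0) = Mul(-141, 0) = 0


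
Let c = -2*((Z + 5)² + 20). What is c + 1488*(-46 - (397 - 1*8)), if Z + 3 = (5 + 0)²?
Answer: -648778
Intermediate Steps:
Z = 22 (Z = -3 + (5 + 0)² = -3 + 5² = -3 + 25 = 22)
c = -1498 (c = -2*((22 + 5)² + 20) = -2*(27² + 20) = -2*(729 + 20) = -2*749 = -1498)
c + 1488*(-46 - (397 - 1*8)) = -1498 + 1488*(-46 - (397 - 1*8)) = -1498 + 1488*(-46 - (397 - 8)) = -1498 + 1488*(-46 - 1*389) = -1498 + 1488*(-46 - 389) = -1498 + 1488*(-435) = -1498 - 647280 = -648778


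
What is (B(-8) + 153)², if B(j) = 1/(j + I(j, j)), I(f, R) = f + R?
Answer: 13476241/576 ≈ 23396.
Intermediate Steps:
I(f, R) = R + f
B(j) = 1/(3*j) (B(j) = 1/(j + (j + j)) = 1/(j + 2*j) = 1/(3*j))
(B(-8) + 153)² = ((⅓)/(-8) + 153)² = ((⅓)*(-⅛) + 153)² = (-1/24 + 153)² = (3671/24)² = 13476241/576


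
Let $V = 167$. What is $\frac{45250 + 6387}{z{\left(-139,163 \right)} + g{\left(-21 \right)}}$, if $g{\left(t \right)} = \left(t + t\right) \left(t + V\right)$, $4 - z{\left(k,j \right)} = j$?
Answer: $- \frac{51637}{6291} \approx -8.2081$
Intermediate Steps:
$z{\left(k,j \right)} = 4 - j$
$g{\left(t \right)} = 2 t \left(167 + t\right)$ ($g{\left(t \right)} = \left(t + t\right) \left(t + 167\right) = 2 t \left(167 + t\right)$)
$\frac{45250 + 6387}{z{\left(-139,163 \right)} + g{\left(-21 \right)}} = \frac{45250 + 6387}{\left(4 - 163\right) + 2 \left(-21\right) \left(167 - 21\right)} = \frac{51637}{\left(4 - 163\right) + 2 \left(-21\right) 146} = \frac{51637}{-159 - 6132} = \frac{51637}{-6291} = 51637 \left(- \frac{1}{6291}\right) = - \frac{51637}{6291}$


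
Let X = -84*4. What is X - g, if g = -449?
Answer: 113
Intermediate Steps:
X = -336
X - g = -336 - 1*(-449) = -336 + 449 = 113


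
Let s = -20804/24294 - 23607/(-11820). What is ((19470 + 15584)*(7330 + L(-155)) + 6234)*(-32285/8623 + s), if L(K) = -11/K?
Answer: -10696896135731790051641/15991726229175 ≈ -6.6890e+8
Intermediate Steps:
s = 54600863/47859180 (s = -20804*1/24294 - 23607*(-1/11820) = -10402/12147 + 7869/3940 = 54600863/47859180 ≈ 1.1409)
((19470 + 15584)*(7330 + L(-155)) + 6234)*(-32285/8623 + s) = ((19470 + 15584)*(7330 - 11/(-155)) + 6234)*(-32285/8623 + 54600863/47859180) = (35054*(7330 - 11*(-1/155)) + 6234)*(-32285*1/8623 + 54600863/47859180) = (35054*(7330 + 11/155) + 6234)*(-32285/8623 + 54600863/47859180) = (35054*(1136161/155) + 6234)*(-1074310384651/412689709140) = (39826987694/155 + 6234)*(-1074310384651/412689709140) = (39827953964/155)*(-1074310384651/412689709140) = -10696896135731790051641/15991726229175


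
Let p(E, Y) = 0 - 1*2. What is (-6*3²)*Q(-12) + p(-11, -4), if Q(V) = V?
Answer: 646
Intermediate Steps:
p(E, Y) = -2 (p(E, Y) = 0 - 2 = -2)
(-6*3²)*Q(-12) + p(-11, -4) = -6*3²*(-12) - 2 = -6*9*(-12) - 2 = -54*(-12) - 2 = 648 - 2 = 646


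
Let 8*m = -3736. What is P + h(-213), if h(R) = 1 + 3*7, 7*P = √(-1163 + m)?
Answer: 22 + I*√1630/7 ≈ 22.0 + 5.7676*I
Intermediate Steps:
m = -467 (m = (⅛)*(-3736) = -467)
P = I*√1630/7 (P = √(-1163 - 467)/7 = √(-1630)/7 = (I*√1630)/7 = I*√1630/7 ≈ 5.7676*I)
h(R) = 22 (h(R) = 1 + 21 = 22)
P + h(-213) = I*√1630/7 + 22 = 22 + I*√1630/7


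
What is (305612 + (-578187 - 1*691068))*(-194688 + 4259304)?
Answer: -3916838756088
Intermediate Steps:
(305612 + (-578187 - 1*691068))*(-194688 + 4259304) = (305612 + (-578187 - 691068))*4064616 = (305612 - 1269255)*4064616 = -963643*4064616 = -3916838756088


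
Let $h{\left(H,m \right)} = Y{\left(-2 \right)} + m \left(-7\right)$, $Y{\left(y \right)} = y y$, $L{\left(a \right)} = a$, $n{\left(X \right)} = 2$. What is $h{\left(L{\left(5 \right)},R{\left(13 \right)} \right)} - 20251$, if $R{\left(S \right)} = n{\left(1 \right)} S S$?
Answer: $-22613$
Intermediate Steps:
$R{\left(S \right)} = 2 S^{2}$ ($R{\left(S \right)} = 2 S S = 2 S^{2}$)
$Y{\left(y \right)} = y^{2}$
$h{\left(H,m \right)} = 4 - 7 m$ ($h{\left(H,m \right)} = \left(-2\right)^{2} + m \left(-7\right) = 4 - 7 m$)
$h{\left(L{\left(5 \right)},R{\left(13 \right)} \right)} - 20251 = \left(4 - 7 \cdot 2 \cdot 13^{2}\right) - 20251 = \left(4 - 7 \cdot 2 \cdot 169\right) - 20251 = \left(4 - 2366\right) - 20251 = -2362 - 20251 = -22613$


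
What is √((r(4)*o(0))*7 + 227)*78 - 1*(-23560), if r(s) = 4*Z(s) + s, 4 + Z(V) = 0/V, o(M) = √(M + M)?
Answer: 23560 + 78*√227 ≈ 24735.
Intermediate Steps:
o(M) = √2*√M (o(M) = √(2*M) = √2*√M)
Z(V) = -4 (Z(V) = -4 + 0/V = -4 + 0 = -4)
r(s) = -16 + s (r(s) = 4*(-4) + s = -16 + s)
√((r(4)*o(0))*7 + 227)*78 - 1*(-23560) = √(((-16 + 4)*(√2*√0))*7 + 227)*78 - 1*(-23560) = √(-12*√2*0*7 + 227)*78 + 23560 = √(-12*0*7 + 227)*78 + 23560 = √(0*7 + 227)*78 + 23560 = √(0 + 227)*78 + 23560 = √227*78 + 23560 = 78*√227 + 23560 = 23560 + 78*√227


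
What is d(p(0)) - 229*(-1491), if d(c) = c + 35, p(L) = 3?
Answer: 341477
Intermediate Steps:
d(c) = 35 + c
d(p(0)) - 229*(-1491) = (35 + 3) - 229*(-1491) = 38 + 341439 = 341477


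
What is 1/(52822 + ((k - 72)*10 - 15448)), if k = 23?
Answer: 1/36884 ≈ 2.7112e-5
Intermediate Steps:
1/(52822 + ((k - 72)*10 - 15448)) = 1/(52822 + ((23 - 72)*10 - 15448)) = 1/(52822 + (-49*10 - 15448)) = 1/(52822 + (-490 - 15448)) = 1/(52822 - 15938) = 1/36884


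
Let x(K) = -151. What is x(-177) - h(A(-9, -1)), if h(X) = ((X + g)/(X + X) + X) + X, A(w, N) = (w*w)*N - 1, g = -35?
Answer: 2015/164 ≈ 12.287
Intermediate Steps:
A(w, N) = -1 + N*w² (A(w, N) = w²*N - 1 = N*w² - 1 = -1 + N*w²)
h(X) = 2*X + (-35 + X)/(2*X) (h(X) = ((X - 35)/(X + X) + X) + X = ((-35 + X)/((2*X)) + X) + X = ((-35 + X)*(1/(2*X)) + X) + X = ((-35 + X)/(2*X) + X) + X = (X + (-35 + X)/(2*X)) + X = 2*X + (-35 + X)/(2*X))
x(-177) - h(A(-9, -1)) = -151 - (-35 + (-1 - 1*(-9)²)*(1 + 4*(-1 - 1*(-9)²)))/(2*(-1 - 1*(-9)²)) = -151 - (-35 + (-1 - 1*81)*(1 + 4*(-1 - 1*81)))/(2*(-1 - 1*81)) = -151 - (-35 + (-1 - 81)*(1 + 4*(-1 - 81)))/(2*(-1 - 81)) = -151 - (-35 - 82*(1 + 4*(-82)))/(2*(-82)) = -151 - (-1)*(-35 - 82*(1 - 328))/(2*82) = -151 - (-1)*(-35 - 82*(-327))/(2*82) = -151 - (-1)*(-35 + 26814)/(2*82) = -151 - (-1)*26779/(2*82) = -151 - 1*(-26779/164) = -151 + 26779/164 = 2015/164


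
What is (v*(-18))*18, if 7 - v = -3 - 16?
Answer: -8424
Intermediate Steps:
v = 26 (v = 7 - (-3 - 16) = 7 - 1*(-19) = 7 + 19 = 26)
(v*(-18))*18 = (26*(-18))*18 = -468*18 = -8424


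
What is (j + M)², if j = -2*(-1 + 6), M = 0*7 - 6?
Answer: 256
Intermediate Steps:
M = -6 (M = 0 - 6 = -6)
j = -10 (j = -2*5 = -10)
(j + M)² = (-10 - 6)² = (-16)² = 256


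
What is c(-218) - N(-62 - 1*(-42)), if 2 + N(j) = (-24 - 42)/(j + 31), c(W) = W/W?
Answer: 9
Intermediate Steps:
c(W) = 1
N(j) = -2 - 66/(31 + j) (N(j) = -2 + (-24 - 42)/(j + 31) = -2 - 66/(31 + j))
c(-218) - N(-62 - 1*(-42)) = 1 - 2*(-64 - (-62 - 1*(-42)))/(31 + (-62 - 1*(-42))) = 1 - 2*(-64 - (-62 + 42))/(31 + (-62 + 42)) = 1 - 2*(-64 - 1*(-20))/(31 - 20) = 1 - 2*(-64 + 20)/11 = 1 - 2*(-44)/11 = 1 - 1*(-8) = 1 + 8 = 9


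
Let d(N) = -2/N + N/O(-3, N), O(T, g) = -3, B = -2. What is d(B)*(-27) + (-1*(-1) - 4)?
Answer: -48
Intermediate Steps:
d(N) = -2/N - N/3 (d(N) = -2/N + N/(-3) = -2/N + N*(-⅓) = -2/N - N/3)
d(B)*(-27) + (-1*(-1) - 4) = (-2/(-2) - ⅓*(-2))*(-27) + (-1*(-1) - 4) = (-2*(-½) + ⅔)*(-27) + (1 - 4) = (1 + ⅔)*(-27) - 3 = (5/3)*(-27) - 3 = -45 - 3 = -48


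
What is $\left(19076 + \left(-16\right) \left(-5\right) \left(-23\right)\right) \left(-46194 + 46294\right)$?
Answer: $1723600$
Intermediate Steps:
$\left(19076 + \left(-16\right) \left(-5\right) \left(-23\right)\right) \left(-46194 + 46294\right) = \left(19076 + 80 \left(-23\right)\right) 100 = \left(19076 - 1840\right) 100 = 17236 \cdot 100 = 1723600$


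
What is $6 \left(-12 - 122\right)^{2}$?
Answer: $107736$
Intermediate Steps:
$6 \left(-12 - 122\right)^{2} = 6 \left(-134\right)^{2} = 6 \cdot 17956 = 107736$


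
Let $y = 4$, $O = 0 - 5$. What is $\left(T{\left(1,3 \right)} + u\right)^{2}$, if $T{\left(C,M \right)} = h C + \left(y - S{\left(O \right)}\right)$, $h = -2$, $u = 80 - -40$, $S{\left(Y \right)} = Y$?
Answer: $16129$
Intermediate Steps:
$O = -5$ ($O = 0 - 5 = -5$)
$u = 120$ ($u = 80 + 40 = 120$)
$T{\left(C,M \right)} = 9 - 2 C$ ($T{\left(C,M \right)} = - 2 C + \left(4 - -5\right) = - 2 C + \left(4 + 5\right) = - 2 C + 9 = 9 - 2 C$)
$\left(T{\left(1,3 \right)} + u\right)^{2} = \left(\left(9 - 2\right) + 120\right)^{2} = \left(7 + 120\right)^{2} = 127^{2} = 16129$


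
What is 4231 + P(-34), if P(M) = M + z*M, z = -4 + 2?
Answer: 4265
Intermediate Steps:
z = -2
P(M) = -M (P(M) = M - 2*M = -M)
4231 + P(-34) = 4231 - 1*(-34) = 4231 + 34 = 4265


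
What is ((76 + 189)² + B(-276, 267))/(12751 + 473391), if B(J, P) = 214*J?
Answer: 11161/486142 ≈ 0.022958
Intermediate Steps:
((76 + 189)² + B(-276, 267))/(12751 + 473391) = ((76 + 189)² + 214*(-276))/(12751 + 473391) = (265² - 59064)/486142 = (70225 - 59064)*(1/486142) = 11161*(1/486142) = 11161/486142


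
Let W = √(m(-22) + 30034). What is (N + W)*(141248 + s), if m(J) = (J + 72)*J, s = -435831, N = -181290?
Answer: 53404952070 - 294583*√28934 ≈ 5.3355e+10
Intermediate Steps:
m(J) = J*(72 + J) (m(J) = (72 + J)*J = J*(72 + J))
W = √28934 (W = √(-22*(72 - 22) + 30034) = √(-22*50 + 30034) = √(-1100 + 30034) = √28934 ≈ 170.10)
(N + W)*(141248 + s) = (-181290 + √28934)*(141248 - 435831) = (-181290 + √28934)*(-294583) = 53404952070 - 294583*√28934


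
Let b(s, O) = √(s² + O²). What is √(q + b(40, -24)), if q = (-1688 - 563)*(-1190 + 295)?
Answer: √(2014645 + 8*√34) ≈ 1419.4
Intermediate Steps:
b(s, O) = √(O² + s²)
q = 2014645 (q = -2251*(-895) = 2014645)
√(q + b(40, -24)) = √(2014645 + √((-24)² + 40²)) = √(2014645 + √(576 + 1600)) = √(2014645 + √2176) = √(2014645 + 8*√34)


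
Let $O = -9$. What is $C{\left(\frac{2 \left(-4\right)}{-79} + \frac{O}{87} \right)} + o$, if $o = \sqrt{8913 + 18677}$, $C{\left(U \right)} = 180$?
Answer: $180 + \sqrt{27590} \approx 346.1$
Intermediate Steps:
$o = \sqrt{27590} \approx 166.1$
$C{\left(\frac{2 \left(-4\right)}{-79} + \frac{O}{87} \right)} + o = 180 + \sqrt{27590}$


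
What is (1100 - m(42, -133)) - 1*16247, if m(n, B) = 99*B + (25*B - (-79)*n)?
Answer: -1973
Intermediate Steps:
m(n, B) = 79*n + 124*B (m(n, B) = 99*B + (25*B + 79*n) = 79*n + 124*B)
(1100 - m(42, -133)) - 1*16247 = (1100 - (79*42 + 124*(-133))) - 1*16247 = (1100 - (3318 - 16492)) - 16247 = (1100 - 1*(-13174)) - 16247 = (1100 + 13174) - 16247 = 14274 - 16247 = -1973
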